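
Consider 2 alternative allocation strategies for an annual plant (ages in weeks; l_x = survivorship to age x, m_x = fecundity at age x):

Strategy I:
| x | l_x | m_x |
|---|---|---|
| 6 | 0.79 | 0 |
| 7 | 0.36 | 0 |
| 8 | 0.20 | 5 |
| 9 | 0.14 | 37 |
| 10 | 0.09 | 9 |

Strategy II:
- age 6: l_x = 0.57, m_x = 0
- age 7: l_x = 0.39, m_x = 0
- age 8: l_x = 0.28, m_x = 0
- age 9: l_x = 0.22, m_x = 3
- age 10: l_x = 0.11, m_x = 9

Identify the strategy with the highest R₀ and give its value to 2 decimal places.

6.99

Strategy I: R₀ = 0.79×0 + 0.36×0 + 0.20×5 + 0.14×37 + 0.09×9 = 6.9900
Strategy II: R₀ = 0.57×0 + 0.39×0 + 0.28×0 + 0.22×3 + 0.11×9 = 1.6500
Highest R₀: strategy I with 6.9900.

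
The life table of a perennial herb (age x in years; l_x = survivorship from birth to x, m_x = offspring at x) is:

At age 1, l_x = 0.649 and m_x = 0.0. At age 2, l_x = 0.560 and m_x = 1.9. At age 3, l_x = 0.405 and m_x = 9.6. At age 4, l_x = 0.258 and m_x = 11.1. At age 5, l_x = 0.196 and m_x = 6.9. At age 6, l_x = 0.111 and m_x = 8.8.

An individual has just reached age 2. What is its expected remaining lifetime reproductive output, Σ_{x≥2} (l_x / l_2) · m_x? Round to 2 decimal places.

18.12

l_2 = 0.560. Conditional survival from age 2 to x is l_x / l_2.
  x=2: (0.560/0.560) × 1.9 = 1.9000
  x=3: (0.405/0.560) × 9.6 = 6.9429
  x=4: (0.258/0.560) × 11.1 = 5.1139
  x=5: (0.196/0.560) × 6.9 = 2.4150
  x=6: (0.111/0.560) × 8.8 = 1.7443
Sum = 1.9000 + 6.9429 + 5.1139 + 2.4150 + 1.7443 = 18.1161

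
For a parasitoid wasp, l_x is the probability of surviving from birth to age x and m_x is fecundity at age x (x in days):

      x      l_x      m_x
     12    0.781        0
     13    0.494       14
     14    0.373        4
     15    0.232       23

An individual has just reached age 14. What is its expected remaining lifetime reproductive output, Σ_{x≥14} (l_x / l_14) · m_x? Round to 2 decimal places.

l_14 = 0.373. Conditional survival from age 14 to x is l_x / l_14.
  x=14: (0.373/0.373) × 4 = 4.0000
  x=15: (0.232/0.373) × 23 = 14.3056
Sum = 4.0000 + 14.3056 = 18.3056

18.31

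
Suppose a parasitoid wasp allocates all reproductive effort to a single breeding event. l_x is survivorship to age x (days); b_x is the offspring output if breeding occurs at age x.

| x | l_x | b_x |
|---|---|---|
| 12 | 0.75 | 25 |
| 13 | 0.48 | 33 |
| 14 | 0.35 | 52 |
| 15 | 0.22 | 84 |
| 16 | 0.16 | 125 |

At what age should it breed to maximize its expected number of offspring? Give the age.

Expected offspring if breeding at age x = l_x × b_x:
  age 12: 0.75 × 25 = 18.750
  age 13: 0.48 × 33 = 15.840
  age 14: 0.35 × 52 = 18.200
  age 15: 0.22 × 84 = 18.480
  age 16: 0.16 × 125 = 20.000
Maximum at age 16 (20.000).

16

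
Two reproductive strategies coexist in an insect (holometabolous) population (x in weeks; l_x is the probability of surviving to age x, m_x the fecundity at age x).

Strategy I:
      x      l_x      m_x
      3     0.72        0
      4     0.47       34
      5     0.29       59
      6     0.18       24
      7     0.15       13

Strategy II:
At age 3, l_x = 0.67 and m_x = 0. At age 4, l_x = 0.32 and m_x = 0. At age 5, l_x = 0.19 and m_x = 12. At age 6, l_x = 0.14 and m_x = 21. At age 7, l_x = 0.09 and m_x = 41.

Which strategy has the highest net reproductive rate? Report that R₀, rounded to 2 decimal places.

Strategy I: R₀ = 0.72×0 + 0.47×34 + 0.29×59 + 0.18×24 + 0.15×13 = 39.3600
Strategy II: R₀ = 0.67×0 + 0.32×0 + 0.19×12 + 0.14×21 + 0.09×41 = 8.9100
Highest R₀: strategy I with 39.3600.

39.36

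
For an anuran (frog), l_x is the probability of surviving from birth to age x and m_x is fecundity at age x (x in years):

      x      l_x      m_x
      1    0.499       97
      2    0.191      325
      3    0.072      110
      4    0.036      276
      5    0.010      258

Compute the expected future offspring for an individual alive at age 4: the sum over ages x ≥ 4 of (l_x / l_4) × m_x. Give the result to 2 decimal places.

l_4 = 0.036. Conditional survival from age 4 to x is l_x / l_4.
  x=4: (0.036/0.036) × 276 = 276.0000
  x=5: (0.010/0.036) × 258 = 71.6667
Sum = 276.0000 + 71.6667 = 347.6667

347.67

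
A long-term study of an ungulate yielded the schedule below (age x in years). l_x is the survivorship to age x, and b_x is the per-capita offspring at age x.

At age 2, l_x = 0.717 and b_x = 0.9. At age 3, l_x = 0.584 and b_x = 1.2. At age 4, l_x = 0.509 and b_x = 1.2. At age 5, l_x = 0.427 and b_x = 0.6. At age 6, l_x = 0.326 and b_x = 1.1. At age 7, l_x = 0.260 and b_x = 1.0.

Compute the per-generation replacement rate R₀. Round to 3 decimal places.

R₀ = Σ l_x b_x:
  age 2: 0.717 × 0.9 = 0.6453
  age 3: 0.584 × 1.2 = 0.7008
  age 4: 0.509 × 1.2 = 0.6108
  age 5: 0.427 × 0.6 = 0.2562
  age 6: 0.326 × 1.1 = 0.3586
  age 7: 0.260 × 1.0 = 0.2600
R₀ = 0.6453 + 0.7008 + 0.6108 + 0.2562 + 0.3586 + 0.2600 = 2.8317

2.832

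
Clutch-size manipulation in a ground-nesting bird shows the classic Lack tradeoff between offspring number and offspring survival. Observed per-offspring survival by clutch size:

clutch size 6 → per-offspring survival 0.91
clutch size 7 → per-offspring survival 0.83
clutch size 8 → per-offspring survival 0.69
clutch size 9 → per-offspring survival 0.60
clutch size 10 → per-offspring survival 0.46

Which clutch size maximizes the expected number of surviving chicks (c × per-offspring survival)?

7

Expected surviving chicks = c × s(c):
  c=6: 6 × 0.91 = 5.460
  c=7: 7 × 0.83 = 5.810
  c=8: 8 × 0.69 = 5.520
  c=9: 9 × 0.60 = 5.400
  c=10: 10 × 0.46 = 4.600
Maximum at c = 7 (5.810 surviving chicks).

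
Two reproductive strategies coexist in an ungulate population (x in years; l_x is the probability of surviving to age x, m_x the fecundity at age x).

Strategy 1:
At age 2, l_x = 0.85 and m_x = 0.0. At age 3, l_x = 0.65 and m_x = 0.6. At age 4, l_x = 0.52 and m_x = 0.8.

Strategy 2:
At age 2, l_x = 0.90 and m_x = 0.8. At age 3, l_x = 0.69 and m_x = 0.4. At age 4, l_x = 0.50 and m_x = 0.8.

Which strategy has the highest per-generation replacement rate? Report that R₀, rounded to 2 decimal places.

Strategy 1: R₀ = 0.85×0.0 + 0.65×0.6 + 0.52×0.8 = 0.8060
Strategy 2: R₀ = 0.90×0.8 + 0.69×0.4 + 0.50×0.8 = 1.3960
Highest R₀: strategy 2 with 1.3960.

1.40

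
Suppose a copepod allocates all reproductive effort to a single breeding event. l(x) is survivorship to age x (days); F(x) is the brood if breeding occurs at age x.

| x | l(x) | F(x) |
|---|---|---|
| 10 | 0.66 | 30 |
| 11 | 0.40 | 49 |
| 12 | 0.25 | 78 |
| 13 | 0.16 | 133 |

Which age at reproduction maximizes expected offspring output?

Expected offspring if breeding at age x = l(x) × F(x):
  age 10: 0.66 × 30 = 19.800
  age 11: 0.40 × 49 = 19.600
  age 12: 0.25 × 78 = 19.500
  age 13: 0.16 × 133 = 21.280
Maximum at age 13 (21.280).

13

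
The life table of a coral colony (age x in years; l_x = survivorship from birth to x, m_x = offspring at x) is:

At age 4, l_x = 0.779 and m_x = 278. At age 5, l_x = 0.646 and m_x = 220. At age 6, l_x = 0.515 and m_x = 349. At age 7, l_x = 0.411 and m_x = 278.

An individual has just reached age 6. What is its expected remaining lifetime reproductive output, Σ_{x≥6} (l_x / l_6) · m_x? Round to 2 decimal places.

570.86

l_6 = 0.515. Conditional survival from age 6 to x is l_x / l_6.
  x=6: (0.515/0.515) × 349 = 349.0000
  x=7: (0.411/0.515) × 278 = 221.8602
Sum = 349.0000 + 221.8602 = 570.8602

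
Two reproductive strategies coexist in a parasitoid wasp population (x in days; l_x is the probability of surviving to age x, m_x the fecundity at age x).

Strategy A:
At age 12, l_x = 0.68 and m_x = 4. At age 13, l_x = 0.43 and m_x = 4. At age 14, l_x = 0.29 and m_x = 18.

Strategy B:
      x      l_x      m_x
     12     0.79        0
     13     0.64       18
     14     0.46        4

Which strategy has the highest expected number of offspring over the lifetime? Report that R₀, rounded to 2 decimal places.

Strategy A: R₀ = 0.68×4 + 0.43×4 + 0.29×18 = 9.6600
Strategy B: R₀ = 0.79×0 + 0.64×18 + 0.46×4 = 13.3600
Highest R₀: strategy B with 13.3600.

13.36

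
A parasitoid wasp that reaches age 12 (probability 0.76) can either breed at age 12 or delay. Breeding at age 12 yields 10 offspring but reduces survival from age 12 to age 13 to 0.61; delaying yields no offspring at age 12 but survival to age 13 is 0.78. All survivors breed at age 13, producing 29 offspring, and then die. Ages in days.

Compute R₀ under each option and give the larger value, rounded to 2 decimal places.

21.04

breed at age 12: R₀ = 0.76 × (10 + 0.61 × 29) = 0.76 × 27.6900 = 21.0444
delay to age 13: R₀ = 0.76 × (0.78 × 29) = 0.76 × 22.6200 = 17.1912
Higher: breed at age 12 (21.0444).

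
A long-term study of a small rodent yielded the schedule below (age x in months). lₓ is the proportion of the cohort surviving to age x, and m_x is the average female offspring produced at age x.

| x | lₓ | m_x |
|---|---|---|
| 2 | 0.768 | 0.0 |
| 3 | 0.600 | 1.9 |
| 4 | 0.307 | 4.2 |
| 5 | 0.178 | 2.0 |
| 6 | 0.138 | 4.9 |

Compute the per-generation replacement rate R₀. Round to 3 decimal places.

R₀ = Σ lₓ m_x:
  age 2: 0.768 × 0.0 = 0.0000
  age 3: 0.600 × 1.9 = 1.1400
  age 4: 0.307 × 4.2 = 1.2894
  age 5: 0.178 × 2.0 = 0.3560
  age 6: 0.138 × 4.9 = 0.6762
R₀ = 0.0000 + 1.1400 + 1.2894 + 0.3560 + 0.6762 = 3.4616

3.462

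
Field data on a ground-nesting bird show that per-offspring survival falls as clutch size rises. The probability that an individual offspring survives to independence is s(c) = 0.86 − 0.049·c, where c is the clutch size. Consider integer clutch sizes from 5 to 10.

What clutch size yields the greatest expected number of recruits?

Expected recruits = c × s(c):
  c=5: 5 × 0.615 = 3.075
  c=6: 6 × 0.566 = 3.396
  c=7: 7 × 0.517 = 3.619
  c=8: 8 × 0.468 = 3.744
  c=9: 9 × 0.419 = 3.771
  c=10: 10 × 0.370 = 3.700
Maximum at c = 9 (3.771 recruits).

9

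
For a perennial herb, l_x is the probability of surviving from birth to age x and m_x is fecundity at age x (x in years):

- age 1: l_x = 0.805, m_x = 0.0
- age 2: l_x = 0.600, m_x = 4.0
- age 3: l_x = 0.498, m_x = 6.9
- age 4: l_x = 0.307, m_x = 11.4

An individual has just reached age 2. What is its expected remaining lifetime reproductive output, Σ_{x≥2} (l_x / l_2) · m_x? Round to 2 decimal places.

15.56

l_2 = 0.600. Conditional survival from age 2 to x is l_x / l_2.
  x=2: (0.600/0.600) × 4.0 = 4.0000
  x=3: (0.498/0.600) × 6.9 = 5.7270
  x=4: (0.307/0.600) × 11.4 = 5.8330
Sum = 4.0000 + 5.7270 + 5.8330 = 15.5600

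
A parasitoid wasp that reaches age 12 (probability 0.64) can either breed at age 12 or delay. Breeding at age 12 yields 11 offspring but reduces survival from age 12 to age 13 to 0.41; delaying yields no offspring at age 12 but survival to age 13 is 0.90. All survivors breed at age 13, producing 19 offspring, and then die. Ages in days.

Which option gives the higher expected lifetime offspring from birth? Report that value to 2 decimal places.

breed at age 12: R₀ = 0.64 × (11 + 0.41 × 19) = 0.64 × 18.7900 = 12.0256
delay to age 13: R₀ = 0.64 × (0.90 × 19) = 0.64 × 17.1000 = 10.9440
Higher: breed at age 12 (12.0256).

12.03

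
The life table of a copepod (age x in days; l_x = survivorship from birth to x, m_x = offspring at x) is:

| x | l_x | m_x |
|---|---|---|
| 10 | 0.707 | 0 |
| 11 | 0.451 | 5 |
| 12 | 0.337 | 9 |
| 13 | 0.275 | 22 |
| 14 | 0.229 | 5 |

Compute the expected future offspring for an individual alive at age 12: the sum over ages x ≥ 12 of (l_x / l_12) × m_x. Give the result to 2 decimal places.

l_12 = 0.337. Conditional survival from age 12 to x is l_x / l_12.
  x=12: (0.337/0.337) × 9 = 9.0000
  x=13: (0.275/0.337) × 22 = 17.9525
  x=14: (0.229/0.337) × 5 = 3.3976
Sum = 9.0000 + 17.9525 + 3.3976 = 30.3501

30.35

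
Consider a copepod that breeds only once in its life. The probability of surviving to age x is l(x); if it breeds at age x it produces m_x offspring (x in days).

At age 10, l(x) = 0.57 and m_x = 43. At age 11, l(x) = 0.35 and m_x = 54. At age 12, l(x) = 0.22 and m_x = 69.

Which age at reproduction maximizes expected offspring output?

Expected offspring if breeding at age x = l(x) × m_x:
  age 10: 0.57 × 43 = 24.510
  age 11: 0.35 × 54 = 18.900
  age 12: 0.22 × 69 = 15.180
Maximum at age 10 (24.510).

10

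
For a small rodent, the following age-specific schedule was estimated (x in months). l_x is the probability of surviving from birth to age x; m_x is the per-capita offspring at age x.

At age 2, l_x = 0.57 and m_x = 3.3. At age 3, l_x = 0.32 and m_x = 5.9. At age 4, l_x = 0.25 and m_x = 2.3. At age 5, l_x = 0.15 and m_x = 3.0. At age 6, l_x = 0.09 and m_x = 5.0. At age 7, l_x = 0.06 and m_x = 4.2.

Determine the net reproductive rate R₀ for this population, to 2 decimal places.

R₀ = Σ l_x m_x:
  age 2: 0.57 × 3.3 = 1.8810
  age 3: 0.32 × 5.9 = 1.8880
  age 4: 0.25 × 2.3 = 0.5750
  age 5: 0.15 × 3.0 = 0.4500
  age 6: 0.09 × 5.0 = 0.4500
  age 7: 0.06 × 4.2 = 0.2520
R₀ = 1.8810 + 1.8880 + 0.5750 + 0.4500 + 0.4500 + 0.2520 = 5.4960

5.50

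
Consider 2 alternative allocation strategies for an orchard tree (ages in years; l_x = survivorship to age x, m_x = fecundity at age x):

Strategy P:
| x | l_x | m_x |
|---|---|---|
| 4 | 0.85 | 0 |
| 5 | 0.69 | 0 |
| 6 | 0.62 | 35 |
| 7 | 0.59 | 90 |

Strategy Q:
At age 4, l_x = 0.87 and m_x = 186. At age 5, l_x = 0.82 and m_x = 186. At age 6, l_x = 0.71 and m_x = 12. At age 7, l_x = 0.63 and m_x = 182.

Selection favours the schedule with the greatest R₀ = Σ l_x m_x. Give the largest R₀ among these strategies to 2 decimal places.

Strategy P: R₀ = 0.85×0 + 0.69×0 + 0.62×35 + 0.59×90 = 74.8000
Strategy Q: R₀ = 0.87×186 + 0.82×186 + 0.71×12 + 0.63×182 = 437.5200
Highest R₀: strategy Q with 437.5200.

437.52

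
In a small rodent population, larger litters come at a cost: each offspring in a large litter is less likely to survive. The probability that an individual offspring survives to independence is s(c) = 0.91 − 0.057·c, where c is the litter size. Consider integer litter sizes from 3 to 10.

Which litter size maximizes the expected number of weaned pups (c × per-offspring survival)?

8

Expected weaned pups = c × s(c):
  c=3: 3 × 0.739 = 2.217
  c=4: 4 × 0.682 = 2.728
  c=5: 5 × 0.625 = 3.125
  c=6: 6 × 0.568 = 3.408
  c=7: 7 × 0.511 = 3.577
  c=8: 8 × 0.454 = 3.632
  c=9: 9 × 0.397 = 3.573
  c=10: 10 × 0.340 = 3.400
Maximum at c = 8 (3.632 weaned pups).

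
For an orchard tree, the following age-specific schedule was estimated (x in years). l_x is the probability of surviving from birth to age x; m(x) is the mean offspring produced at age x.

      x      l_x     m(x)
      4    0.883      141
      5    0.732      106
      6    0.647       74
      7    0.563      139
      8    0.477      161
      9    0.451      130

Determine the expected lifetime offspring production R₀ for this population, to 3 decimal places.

R₀ = Σ l_x m(x):
  age 4: 0.883 × 141 = 124.5030
  age 5: 0.732 × 106 = 77.5920
  age 6: 0.647 × 74 = 47.8780
  age 7: 0.563 × 139 = 78.2570
  age 8: 0.477 × 161 = 76.7970
  age 9: 0.451 × 130 = 58.6300
R₀ = 124.5030 + 77.5920 + 47.8780 + 78.2570 + 76.7970 + 58.6300 = 463.6570

463.657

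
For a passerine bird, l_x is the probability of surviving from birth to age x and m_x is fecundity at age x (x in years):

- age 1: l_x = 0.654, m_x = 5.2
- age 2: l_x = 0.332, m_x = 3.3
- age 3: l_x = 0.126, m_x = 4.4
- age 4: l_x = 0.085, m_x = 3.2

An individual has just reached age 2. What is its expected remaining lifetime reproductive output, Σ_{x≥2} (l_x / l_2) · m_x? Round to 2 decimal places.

l_2 = 0.332. Conditional survival from age 2 to x is l_x / l_2.
  x=2: (0.332/0.332) × 3.3 = 3.3000
  x=3: (0.126/0.332) × 4.4 = 1.6699
  x=4: (0.085/0.332) × 3.2 = 0.8193
Sum = 3.3000 + 1.6699 + 0.8193 = 5.7892

5.79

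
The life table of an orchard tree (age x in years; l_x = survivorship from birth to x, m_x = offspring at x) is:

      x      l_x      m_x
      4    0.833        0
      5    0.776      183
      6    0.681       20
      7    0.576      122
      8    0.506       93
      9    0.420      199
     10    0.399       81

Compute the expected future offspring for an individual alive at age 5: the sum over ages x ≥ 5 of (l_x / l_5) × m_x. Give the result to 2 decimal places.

l_5 = 0.776. Conditional survival from age 5 to x is l_x / l_5.
  x=5: (0.776/0.776) × 183 = 183.0000
  x=6: (0.681/0.776) × 20 = 17.5515
  x=7: (0.576/0.776) × 122 = 90.5567
  x=8: (0.506/0.776) × 93 = 60.6418
  x=9: (0.420/0.776) × 199 = 107.7062
  x=10: (0.399/0.776) × 81 = 41.6482
Sum = 183.0000 + 17.5515 + 90.5567 + 60.6418 + 107.7062 + 41.6482 = 501.1044

501.10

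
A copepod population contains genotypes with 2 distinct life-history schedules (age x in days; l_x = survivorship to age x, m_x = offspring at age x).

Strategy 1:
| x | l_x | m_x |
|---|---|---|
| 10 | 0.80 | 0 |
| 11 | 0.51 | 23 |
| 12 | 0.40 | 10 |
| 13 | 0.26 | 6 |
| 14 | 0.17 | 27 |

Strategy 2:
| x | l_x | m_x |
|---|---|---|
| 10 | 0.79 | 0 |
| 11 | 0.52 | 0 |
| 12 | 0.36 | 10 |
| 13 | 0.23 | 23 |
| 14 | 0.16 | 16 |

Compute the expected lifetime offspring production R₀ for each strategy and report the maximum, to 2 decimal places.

21.88

Strategy 1: R₀ = 0.80×0 + 0.51×23 + 0.40×10 + 0.26×6 + 0.17×27 = 21.8800
Strategy 2: R₀ = 0.79×0 + 0.52×0 + 0.36×10 + 0.23×23 + 0.16×16 = 11.4500
Highest R₀: strategy 1 with 21.8800.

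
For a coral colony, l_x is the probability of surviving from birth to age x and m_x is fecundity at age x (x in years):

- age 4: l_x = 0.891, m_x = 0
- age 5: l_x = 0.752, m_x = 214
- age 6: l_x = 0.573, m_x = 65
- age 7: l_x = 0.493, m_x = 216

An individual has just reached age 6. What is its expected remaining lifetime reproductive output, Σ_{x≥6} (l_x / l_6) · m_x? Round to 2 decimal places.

250.84

l_6 = 0.573. Conditional survival from age 6 to x is l_x / l_6.
  x=6: (0.573/0.573) × 65 = 65.0000
  x=7: (0.493/0.573) × 216 = 185.8429
Sum = 65.0000 + 185.8429 = 250.8429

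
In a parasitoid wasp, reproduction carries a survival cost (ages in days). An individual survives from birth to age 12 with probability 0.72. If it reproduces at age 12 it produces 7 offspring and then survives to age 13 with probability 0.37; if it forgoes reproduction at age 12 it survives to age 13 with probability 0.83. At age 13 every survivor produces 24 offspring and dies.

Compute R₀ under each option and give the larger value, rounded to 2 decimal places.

14.34

breed at age 12: R₀ = 0.72 × (7 + 0.37 × 24) = 0.72 × 15.8800 = 11.4336
delay to age 13: R₀ = 0.72 × (0.83 × 24) = 0.72 × 19.9200 = 14.3424
Higher: delay to age 13 (14.3424).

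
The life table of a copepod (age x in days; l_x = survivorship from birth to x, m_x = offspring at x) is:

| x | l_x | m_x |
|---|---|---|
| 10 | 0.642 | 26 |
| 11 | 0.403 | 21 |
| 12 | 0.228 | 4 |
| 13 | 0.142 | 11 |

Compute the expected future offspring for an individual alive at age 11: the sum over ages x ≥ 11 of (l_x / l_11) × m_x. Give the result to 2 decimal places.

27.14

l_11 = 0.403. Conditional survival from age 11 to x is l_x / l_11.
  x=11: (0.403/0.403) × 21 = 21.0000
  x=12: (0.228/0.403) × 4 = 2.2630
  x=13: (0.142/0.403) × 11 = 3.8759
Sum = 21.0000 + 2.2630 + 3.8759 = 27.1390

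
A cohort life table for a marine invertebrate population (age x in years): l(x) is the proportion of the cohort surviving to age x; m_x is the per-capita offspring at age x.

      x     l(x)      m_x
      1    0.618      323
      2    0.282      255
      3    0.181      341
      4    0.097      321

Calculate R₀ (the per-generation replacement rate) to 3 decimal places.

R₀ = Σ l(x) m_x:
  age 1: 0.618 × 323 = 199.6140
  age 2: 0.282 × 255 = 71.9100
  age 3: 0.181 × 341 = 61.7210
  age 4: 0.097 × 321 = 31.1370
R₀ = 199.6140 + 71.9100 + 61.7210 + 31.1370 = 364.3820

364.382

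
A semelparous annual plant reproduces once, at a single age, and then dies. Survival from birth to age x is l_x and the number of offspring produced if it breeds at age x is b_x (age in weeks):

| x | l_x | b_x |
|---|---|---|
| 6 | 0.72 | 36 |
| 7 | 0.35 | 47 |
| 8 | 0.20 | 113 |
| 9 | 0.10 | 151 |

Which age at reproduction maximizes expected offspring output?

6

Expected offspring if breeding at age x = l_x × b_x:
  age 6: 0.72 × 36 = 25.920
  age 7: 0.35 × 47 = 16.450
  age 8: 0.20 × 113 = 22.600
  age 9: 0.10 × 151 = 15.100
Maximum at age 6 (25.920).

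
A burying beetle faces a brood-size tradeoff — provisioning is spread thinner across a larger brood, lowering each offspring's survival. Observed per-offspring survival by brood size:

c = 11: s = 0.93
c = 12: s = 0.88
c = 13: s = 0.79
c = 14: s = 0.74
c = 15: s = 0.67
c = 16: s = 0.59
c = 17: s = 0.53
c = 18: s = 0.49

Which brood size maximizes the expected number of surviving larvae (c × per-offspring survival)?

12

Expected surviving larvae = c × s(c):
  c=11: 11 × 0.93 = 10.230
  c=12: 12 × 0.88 = 10.560
  c=13: 13 × 0.79 = 10.270
  c=14: 14 × 0.74 = 10.360
  c=15: 15 × 0.67 = 10.050
  c=16: 16 × 0.59 = 9.440
  c=17: 17 × 0.53 = 9.010
  c=18: 18 × 0.49 = 8.820
Maximum at c = 12 (10.560 surviving larvae).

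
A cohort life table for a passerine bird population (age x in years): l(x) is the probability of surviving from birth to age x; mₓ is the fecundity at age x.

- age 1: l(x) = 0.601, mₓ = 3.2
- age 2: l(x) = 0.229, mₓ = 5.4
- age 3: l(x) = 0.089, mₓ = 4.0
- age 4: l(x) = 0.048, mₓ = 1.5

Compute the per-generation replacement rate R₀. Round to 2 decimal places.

3.59

R₀ = Σ l(x) mₓ:
  age 1: 0.601 × 3.2 = 1.9232
  age 2: 0.229 × 5.4 = 1.2366
  age 3: 0.089 × 4.0 = 0.3560
  age 4: 0.048 × 1.5 = 0.0720
R₀ = 1.9232 + 1.2366 + 0.3560 + 0.0720 = 3.5878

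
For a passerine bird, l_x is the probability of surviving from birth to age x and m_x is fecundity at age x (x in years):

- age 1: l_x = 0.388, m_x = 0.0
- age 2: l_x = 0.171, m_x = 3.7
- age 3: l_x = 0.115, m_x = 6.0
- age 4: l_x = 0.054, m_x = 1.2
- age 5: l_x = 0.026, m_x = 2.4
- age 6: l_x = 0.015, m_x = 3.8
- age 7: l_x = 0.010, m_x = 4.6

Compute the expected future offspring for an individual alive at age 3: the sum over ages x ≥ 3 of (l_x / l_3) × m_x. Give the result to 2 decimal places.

8.00

l_3 = 0.115. Conditional survival from age 3 to x is l_x / l_3.
  x=3: (0.115/0.115) × 6.0 = 6.0000
  x=4: (0.054/0.115) × 1.2 = 0.5635
  x=5: (0.026/0.115) × 2.4 = 0.5426
  x=6: (0.015/0.115) × 3.8 = 0.4957
  x=7: (0.010/0.115) × 4.6 = 0.4000
Sum = 6.0000 + 0.5635 + 0.5426 + 0.4957 + 0.4000 = 8.0017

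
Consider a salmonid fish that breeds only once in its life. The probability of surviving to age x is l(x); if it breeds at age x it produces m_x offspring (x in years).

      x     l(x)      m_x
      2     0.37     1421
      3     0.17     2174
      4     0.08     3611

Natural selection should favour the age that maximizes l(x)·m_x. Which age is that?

Expected offspring if breeding at age x = l(x) × m_x:
  age 2: 0.37 × 1421 = 525.770
  age 3: 0.17 × 2174 = 369.580
  age 4: 0.08 × 3611 = 288.880
Maximum at age 2 (525.770).

2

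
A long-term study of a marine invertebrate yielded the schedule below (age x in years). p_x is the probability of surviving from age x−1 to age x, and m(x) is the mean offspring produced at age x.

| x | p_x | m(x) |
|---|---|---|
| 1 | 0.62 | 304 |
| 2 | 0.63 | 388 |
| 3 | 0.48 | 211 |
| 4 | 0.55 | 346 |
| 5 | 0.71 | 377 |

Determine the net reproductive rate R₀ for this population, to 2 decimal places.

Survivorship from birth: l_x = p_1·p_2·…·p_x.
  l_1 = 0.62000
  l_2 = 0.39060
  l_3 = 0.18749
  l_4 = 0.10312
  l_5 = 0.07321
R₀ = Σ l_x m(x):
  age 1: 0.62000 × 304 = 188.4800
  age 2: 0.39060 × 388 = 151.5528
  age 3: 0.18749 × 211 = 39.5604
  age 4: 0.10312 × 346 = 35.6795
  age 5: 0.07321 × 377 = 27.6002
R₀ = 188.4800 + 151.5528 + 39.5604 + 35.6795 + 27.6002 = 442.8729

442.87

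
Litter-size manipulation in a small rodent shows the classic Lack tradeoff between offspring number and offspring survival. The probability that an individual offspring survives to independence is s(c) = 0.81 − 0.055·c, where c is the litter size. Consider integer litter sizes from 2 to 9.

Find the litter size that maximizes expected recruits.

Expected recruits = c × s(c):
  c=2: 2 × 0.700 = 1.400
  c=3: 3 × 0.645 = 1.935
  c=4: 4 × 0.590 = 2.360
  c=5: 5 × 0.535 = 2.675
  c=6: 6 × 0.480 = 2.880
  c=7: 7 × 0.425 = 2.975
  c=8: 8 × 0.370 = 2.960
  c=9: 9 × 0.315 = 2.835
Maximum at c = 7 (2.975 recruits).

7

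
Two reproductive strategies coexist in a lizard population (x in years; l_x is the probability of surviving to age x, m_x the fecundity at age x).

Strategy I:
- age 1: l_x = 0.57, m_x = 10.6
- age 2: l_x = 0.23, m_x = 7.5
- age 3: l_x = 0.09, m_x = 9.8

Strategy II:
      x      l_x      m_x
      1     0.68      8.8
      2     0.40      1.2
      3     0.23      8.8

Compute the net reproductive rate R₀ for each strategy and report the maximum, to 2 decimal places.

Strategy I: R₀ = 0.57×10.6 + 0.23×7.5 + 0.09×9.8 = 8.6490
Strategy II: R₀ = 0.68×8.8 + 0.40×1.2 + 0.23×8.8 = 8.4880
Highest R₀: strategy I with 8.6490.

8.65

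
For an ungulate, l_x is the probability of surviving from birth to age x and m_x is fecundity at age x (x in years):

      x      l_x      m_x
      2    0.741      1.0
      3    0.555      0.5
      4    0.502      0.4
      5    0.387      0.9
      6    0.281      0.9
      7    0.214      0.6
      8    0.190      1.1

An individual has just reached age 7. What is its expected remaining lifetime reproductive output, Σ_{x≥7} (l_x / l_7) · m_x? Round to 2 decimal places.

1.58

l_7 = 0.214. Conditional survival from age 7 to x is l_x / l_7.
  x=7: (0.214/0.214) × 0.6 = 0.6000
  x=8: (0.190/0.214) × 1.1 = 0.9766
Sum = 0.6000 + 0.9766 = 1.5766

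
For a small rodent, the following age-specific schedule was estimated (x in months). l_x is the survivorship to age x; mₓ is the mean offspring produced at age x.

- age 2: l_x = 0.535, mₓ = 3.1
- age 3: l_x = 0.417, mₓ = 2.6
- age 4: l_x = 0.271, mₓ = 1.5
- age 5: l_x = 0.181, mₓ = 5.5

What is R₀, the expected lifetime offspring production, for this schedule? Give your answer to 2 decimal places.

4.14

R₀ = Σ l_x mₓ:
  age 2: 0.535 × 3.1 = 1.6585
  age 3: 0.417 × 2.6 = 1.0842
  age 4: 0.271 × 1.5 = 0.4065
  age 5: 0.181 × 5.5 = 0.9955
R₀ = 1.6585 + 1.0842 + 0.4065 + 0.9955 = 4.1447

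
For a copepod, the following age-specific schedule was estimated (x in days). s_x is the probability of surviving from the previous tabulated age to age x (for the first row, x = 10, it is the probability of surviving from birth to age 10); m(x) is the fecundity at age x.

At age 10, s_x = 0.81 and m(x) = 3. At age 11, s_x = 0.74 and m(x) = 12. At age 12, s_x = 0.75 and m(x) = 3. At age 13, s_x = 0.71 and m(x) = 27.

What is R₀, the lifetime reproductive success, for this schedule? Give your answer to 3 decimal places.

19.589

Survivorship from birth: l_x = s_10·s_11·…·s_x.
  l_10 = 0.81000
  l_11 = 0.59940
  l_12 = 0.44955
  l_13 = 0.31918
R₀ = Σ l_x m(x):
  age 10: 0.81000 × 3 = 2.4300
  age 11: 0.59940 × 12 = 7.1928
  age 12: 0.44955 × 3 = 1.3487
  age 13: 0.31918 × 27 = 8.6179
R₀ = 2.4300 + 7.1928 + 1.3487 + 8.6179 = 19.5893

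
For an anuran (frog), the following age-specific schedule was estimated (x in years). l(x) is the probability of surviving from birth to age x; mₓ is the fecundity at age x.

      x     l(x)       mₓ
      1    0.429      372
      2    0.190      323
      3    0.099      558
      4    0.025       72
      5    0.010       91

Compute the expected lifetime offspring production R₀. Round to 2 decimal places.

278.91

R₀ = Σ l(x) mₓ:
  age 1: 0.429 × 372 = 159.5880
  age 2: 0.190 × 323 = 61.3700
  age 3: 0.099 × 558 = 55.2420
  age 4: 0.025 × 72 = 1.8000
  age 5: 0.010 × 91 = 0.9100
R₀ = 159.5880 + 61.3700 + 55.2420 + 1.8000 + 0.9100 = 278.9100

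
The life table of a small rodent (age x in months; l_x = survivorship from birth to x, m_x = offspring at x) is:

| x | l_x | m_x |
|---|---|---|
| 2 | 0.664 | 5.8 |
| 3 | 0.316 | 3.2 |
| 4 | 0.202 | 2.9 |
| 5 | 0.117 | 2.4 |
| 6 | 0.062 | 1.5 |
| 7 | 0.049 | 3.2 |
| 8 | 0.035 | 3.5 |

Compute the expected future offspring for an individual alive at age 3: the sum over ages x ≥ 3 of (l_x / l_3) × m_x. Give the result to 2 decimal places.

7.12

l_3 = 0.316. Conditional survival from age 3 to x is l_x / l_3.
  x=3: (0.316/0.316) × 3.2 = 3.2000
  x=4: (0.202/0.316) × 2.9 = 1.8538
  x=5: (0.117/0.316) × 2.4 = 0.8886
  x=6: (0.062/0.316) × 1.5 = 0.2943
  x=7: (0.049/0.316) × 3.2 = 0.4962
  x=8: (0.035/0.316) × 3.5 = 0.3877
Sum = 3.2000 + 1.8538 + 0.8886 + 0.2943 + 0.4962 + 0.3877 = 7.1206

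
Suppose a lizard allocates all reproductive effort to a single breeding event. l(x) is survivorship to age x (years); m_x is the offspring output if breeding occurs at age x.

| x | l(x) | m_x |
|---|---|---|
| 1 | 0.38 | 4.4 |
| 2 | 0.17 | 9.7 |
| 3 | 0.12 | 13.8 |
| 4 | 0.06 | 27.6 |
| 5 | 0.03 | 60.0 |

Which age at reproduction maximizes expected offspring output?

5

Expected offspring if breeding at age x = l(x) × m_x:
  age 1: 0.38 × 4.4 = 1.672
  age 2: 0.17 × 9.7 = 1.649
  age 3: 0.12 × 13.8 = 1.656
  age 4: 0.06 × 27.6 = 1.656
  age 5: 0.03 × 60.0 = 1.800
Maximum at age 5 (1.800).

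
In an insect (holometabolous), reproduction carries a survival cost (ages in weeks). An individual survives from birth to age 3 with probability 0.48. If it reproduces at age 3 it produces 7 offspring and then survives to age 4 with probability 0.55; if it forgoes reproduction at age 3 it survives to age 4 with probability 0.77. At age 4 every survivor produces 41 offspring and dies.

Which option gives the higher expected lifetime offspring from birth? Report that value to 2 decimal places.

15.15

breed at age 3: R₀ = 0.48 × (7 + 0.55 × 41) = 0.48 × 29.5500 = 14.1840
delay to age 4: R₀ = 0.48 × (0.77 × 41) = 0.48 × 31.5700 = 15.1536
Higher: delay to age 4 (15.1536).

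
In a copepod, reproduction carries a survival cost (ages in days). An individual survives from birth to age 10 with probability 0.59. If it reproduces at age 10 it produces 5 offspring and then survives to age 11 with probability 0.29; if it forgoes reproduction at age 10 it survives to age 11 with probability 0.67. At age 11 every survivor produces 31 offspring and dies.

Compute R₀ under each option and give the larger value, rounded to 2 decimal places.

breed at age 10: R₀ = 0.59 × (5 + 0.29 × 31) = 0.59 × 13.9900 = 8.2541
delay to age 11: R₀ = 0.59 × (0.67 × 31) = 0.59 × 20.7700 = 12.2543
Higher: delay to age 11 (12.2543).

12.25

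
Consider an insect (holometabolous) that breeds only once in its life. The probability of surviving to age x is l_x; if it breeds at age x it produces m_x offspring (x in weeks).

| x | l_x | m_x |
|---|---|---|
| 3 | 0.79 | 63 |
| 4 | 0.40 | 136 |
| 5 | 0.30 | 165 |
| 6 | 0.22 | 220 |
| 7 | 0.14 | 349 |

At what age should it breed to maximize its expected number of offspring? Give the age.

Expected offspring if breeding at age x = l_x × m_x:
  age 3: 0.79 × 63 = 49.770
  age 4: 0.40 × 136 = 54.400
  age 5: 0.30 × 165 = 49.500
  age 6: 0.22 × 220 = 48.400
  age 7: 0.14 × 349 = 48.860
Maximum at age 4 (54.400).

4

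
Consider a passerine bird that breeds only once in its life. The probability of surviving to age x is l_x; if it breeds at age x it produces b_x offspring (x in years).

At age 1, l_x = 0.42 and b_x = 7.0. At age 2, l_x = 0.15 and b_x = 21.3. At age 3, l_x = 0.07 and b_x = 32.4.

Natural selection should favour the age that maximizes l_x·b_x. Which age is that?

Expected offspring if breeding at age x = l_x × b_x:
  age 1: 0.42 × 7.0 = 2.940
  age 2: 0.15 × 21.3 = 3.195
  age 3: 0.07 × 32.4 = 2.268
Maximum at age 2 (3.195).

2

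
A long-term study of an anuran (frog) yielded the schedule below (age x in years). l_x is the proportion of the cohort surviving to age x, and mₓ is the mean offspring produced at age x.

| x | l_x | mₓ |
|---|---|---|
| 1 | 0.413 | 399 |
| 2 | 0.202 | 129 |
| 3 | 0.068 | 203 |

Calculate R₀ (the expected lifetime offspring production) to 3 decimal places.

204.649

R₀ = Σ l_x mₓ:
  age 1: 0.413 × 399 = 164.7870
  age 2: 0.202 × 129 = 26.0580
  age 3: 0.068 × 203 = 13.8040
R₀ = 164.7870 + 26.0580 + 13.8040 = 204.6490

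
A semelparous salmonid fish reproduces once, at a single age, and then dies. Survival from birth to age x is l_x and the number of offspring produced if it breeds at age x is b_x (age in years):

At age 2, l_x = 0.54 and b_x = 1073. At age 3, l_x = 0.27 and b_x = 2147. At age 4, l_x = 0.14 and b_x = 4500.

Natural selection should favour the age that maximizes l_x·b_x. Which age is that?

Expected offspring if breeding at age x = l_x × b_x:
  age 2: 0.54 × 1073 = 579.420
  age 3: 0.27 × 2147 = 579.690
  age 4: 0.14 × 4500 = 630.000
Maximum at age 4 (630.000).

4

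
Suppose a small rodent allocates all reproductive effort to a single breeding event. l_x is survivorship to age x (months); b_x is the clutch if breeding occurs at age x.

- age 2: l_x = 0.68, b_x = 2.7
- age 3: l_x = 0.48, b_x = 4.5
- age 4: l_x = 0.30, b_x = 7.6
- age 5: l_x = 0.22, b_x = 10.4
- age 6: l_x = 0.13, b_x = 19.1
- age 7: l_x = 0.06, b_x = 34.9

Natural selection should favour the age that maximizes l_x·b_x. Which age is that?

Expected offspring if breeding at age x = l_x × b_x:
  age 2: 0.68 × 2.7 = 1.836
  age 3: 0.48 × 4.5 = 2.160
  age 4: 0.30 × 7.6 = 2.280
  age 5: 0.22 × 10.4 = 2.288
  age 6: 0.13 × 19.1 = 2.483
  age 7: 0.06 × 34.9 = 2.094
Maximum at age 6 (2.483).

6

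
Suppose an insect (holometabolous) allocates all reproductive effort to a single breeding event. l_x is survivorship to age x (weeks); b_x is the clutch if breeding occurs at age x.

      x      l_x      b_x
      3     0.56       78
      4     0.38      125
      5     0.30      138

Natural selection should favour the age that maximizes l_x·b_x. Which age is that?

Expected offspring if breeding at age x = l_x × b_x:
  age 3: 0.56 × 78 = 43.680
  age 4: 0.38 × 125 = 47.500
  age 5: 0.30 × 138 = 41.400
Maximum at age 4 (47.500).

4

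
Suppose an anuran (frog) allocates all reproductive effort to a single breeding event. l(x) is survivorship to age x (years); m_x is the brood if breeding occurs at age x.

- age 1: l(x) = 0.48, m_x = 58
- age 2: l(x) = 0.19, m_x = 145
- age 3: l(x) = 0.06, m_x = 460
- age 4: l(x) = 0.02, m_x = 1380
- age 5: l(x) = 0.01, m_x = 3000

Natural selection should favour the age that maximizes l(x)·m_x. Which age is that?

Expected offspring if breeding at age x = l(x) × m_x:
  age 1: 0.48 × 58 = 27.840
  age 2: 0.19 × 145 = 27.550
  age 3: 0.06 × 460 = 27.600
  age 4: 0.02 × 1380 = 27.600
  age 5: 0.01 × 3000 = 30.000
Maximum at age 5 (30.000).

5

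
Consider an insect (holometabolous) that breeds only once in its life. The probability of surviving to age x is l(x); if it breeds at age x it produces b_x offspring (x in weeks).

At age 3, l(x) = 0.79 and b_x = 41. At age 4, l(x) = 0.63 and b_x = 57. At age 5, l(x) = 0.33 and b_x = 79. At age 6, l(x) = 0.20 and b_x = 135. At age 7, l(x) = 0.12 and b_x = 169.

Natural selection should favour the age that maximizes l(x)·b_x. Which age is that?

4

Expected offspring if breeding at age x = l(x) × b_x:
  age 3: 0.79 × 41 = 32.390
  age 4: 0.63 × 57 = 35.910
  age 5: 0.33 × 79 = 26.070
  age 6: 0.20 × 135 = 27.000
  age 7: 0.12 × 169 = 20.280
Maximum at age 4 (35.910).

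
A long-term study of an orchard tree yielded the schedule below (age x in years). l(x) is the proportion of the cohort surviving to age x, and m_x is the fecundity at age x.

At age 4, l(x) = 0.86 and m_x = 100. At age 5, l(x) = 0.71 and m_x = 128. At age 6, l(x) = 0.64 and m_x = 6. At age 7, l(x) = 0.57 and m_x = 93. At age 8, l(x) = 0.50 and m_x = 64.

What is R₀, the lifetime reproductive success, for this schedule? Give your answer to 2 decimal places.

R₀ = Σ l(x) m_x:
  age 4: 0.86 × 100 = 86.0000
  age 5: 0.71 × 128 = 90.8800
  age 6: 0.64 × 6 = 3.8400
  age 7: 0.57 × 93 = 53.0100
  age 8: 0.50 × 64 = 32.0000
R₀ = 86.0000 + 90.8800 + 3.8400 + 53.0100 + 32.0000 = 265.7300

265.73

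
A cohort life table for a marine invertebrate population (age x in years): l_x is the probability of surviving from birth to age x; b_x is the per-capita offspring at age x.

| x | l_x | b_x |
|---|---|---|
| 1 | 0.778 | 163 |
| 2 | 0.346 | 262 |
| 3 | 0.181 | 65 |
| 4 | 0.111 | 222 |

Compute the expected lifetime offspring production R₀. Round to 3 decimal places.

253.873

R₀ = Σ l_x b_x:
  age 1: 0.778 × 163 = 126.8140
  age 2: 0.346 × 262 = 90.6520
  age 3: 0.181 × 65 = 11.7650
  age 4: 0.111 × 222 = 24.6420
R₀ = 126.8140 + 90.6520 + 11.7650 + 24.6420 = 253.8730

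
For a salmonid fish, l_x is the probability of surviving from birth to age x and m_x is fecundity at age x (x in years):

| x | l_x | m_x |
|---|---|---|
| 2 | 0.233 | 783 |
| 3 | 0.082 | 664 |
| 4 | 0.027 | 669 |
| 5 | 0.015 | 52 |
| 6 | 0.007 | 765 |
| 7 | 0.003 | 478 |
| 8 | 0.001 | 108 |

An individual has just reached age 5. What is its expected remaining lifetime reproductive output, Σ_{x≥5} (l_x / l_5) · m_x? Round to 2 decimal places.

l_5 = 0.015. Conditional survival from age 5 to x is l_x / l_5.
  x=5: (0.015/0.015) × 52 = 52.0000
  x=6: (0.007/0.015) × 765 = 357.0000
  x=7: (0.003/0.015) × 478 = 95.6000
  x=8: (0.001/0.015) × 108 = 7.2000
Sum = 52.0000 + 357.0000 + 95.6000 + 7.2000 = 511.8000

511.80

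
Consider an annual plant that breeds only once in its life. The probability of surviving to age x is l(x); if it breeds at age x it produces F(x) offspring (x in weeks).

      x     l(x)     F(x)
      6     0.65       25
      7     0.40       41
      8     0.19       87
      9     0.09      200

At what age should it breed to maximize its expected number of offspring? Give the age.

Expected offspring if breeding at age x = l(x) × F(x):
  age 6: 0.65 × 25 = 16.250
  age 7: 0.40 × 41 = 16.400
  age 8: 0.19 × 87 = 16.530
  age 9: 0.09 × 200 = 18.000
Maximum at age 9 (18.000).

9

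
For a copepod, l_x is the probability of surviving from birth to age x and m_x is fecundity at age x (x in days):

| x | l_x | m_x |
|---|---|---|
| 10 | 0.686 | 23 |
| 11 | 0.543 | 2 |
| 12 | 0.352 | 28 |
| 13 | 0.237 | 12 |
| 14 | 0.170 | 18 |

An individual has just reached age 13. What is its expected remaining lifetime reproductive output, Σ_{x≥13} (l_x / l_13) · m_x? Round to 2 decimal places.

24.91

l_13 = 0.237. Conditional survival from age 13 to x is l_x / l_13.
  x=13: (0.237/0.237) × 12 = 12.0000
  x=14: (0.170/0.237) × 18 = 12.9114
Sum = 12.0000 + 12.9114 = 24.9114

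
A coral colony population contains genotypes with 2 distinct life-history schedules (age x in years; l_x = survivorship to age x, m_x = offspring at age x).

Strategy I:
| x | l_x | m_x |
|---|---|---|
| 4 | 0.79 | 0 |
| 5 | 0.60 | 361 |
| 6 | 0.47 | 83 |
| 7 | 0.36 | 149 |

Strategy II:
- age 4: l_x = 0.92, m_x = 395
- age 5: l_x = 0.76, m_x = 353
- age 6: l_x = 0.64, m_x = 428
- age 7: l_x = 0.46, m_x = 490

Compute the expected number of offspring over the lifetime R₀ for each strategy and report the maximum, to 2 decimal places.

1131.00

Strategy I: R₀ = 0.79×0 + 0.60×361 + 0.47×83 + 0.36×149 = 309.2500
Strategy II: R₀ = 0.92×395 + 0.76×353 + 0.64×428 + 0.46×490 = 1131.0000
Highest R₀: strategy II with 1131.0000.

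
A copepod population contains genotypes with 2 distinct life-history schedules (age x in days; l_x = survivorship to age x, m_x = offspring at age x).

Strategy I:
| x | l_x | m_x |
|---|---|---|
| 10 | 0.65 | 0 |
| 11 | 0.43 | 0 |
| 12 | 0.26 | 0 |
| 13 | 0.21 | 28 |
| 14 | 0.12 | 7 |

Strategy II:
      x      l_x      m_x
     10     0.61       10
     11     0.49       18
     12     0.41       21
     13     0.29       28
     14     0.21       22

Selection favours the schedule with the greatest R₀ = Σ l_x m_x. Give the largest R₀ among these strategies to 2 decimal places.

36.27

Strategy I: R₀ = 0.65×0 + 0.43×0 + 0.26×0 + 0.21×28 + 0.12×7 = 6.7200
Strategy II: R₀ = 0.61×10 + 0.49×18 + 0.41×21 + 0.29×28 + 0.21×22 = 36.2700
Highest R₀: strategy II with 36.2700.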